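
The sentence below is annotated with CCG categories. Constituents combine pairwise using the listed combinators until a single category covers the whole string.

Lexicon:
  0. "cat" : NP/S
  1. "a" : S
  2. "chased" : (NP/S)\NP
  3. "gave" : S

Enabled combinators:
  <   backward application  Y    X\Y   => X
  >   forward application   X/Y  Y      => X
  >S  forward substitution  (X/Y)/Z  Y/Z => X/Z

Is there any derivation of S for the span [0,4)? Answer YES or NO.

NP/S S (NP/S)\NP S
CKY chart[0,4] = {NP}; S ∉ chart

NO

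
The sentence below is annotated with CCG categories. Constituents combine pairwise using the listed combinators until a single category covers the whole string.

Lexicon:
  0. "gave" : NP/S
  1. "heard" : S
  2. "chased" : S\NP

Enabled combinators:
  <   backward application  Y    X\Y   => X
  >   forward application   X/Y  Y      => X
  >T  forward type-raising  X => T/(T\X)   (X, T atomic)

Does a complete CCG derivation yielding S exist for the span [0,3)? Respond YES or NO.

[0,3] S   <
  [0,2] NP   >
    [0,1] "gave" : NP/S
    [1,2] "heard" : S
  [2,3] "chased" : S\NP

YES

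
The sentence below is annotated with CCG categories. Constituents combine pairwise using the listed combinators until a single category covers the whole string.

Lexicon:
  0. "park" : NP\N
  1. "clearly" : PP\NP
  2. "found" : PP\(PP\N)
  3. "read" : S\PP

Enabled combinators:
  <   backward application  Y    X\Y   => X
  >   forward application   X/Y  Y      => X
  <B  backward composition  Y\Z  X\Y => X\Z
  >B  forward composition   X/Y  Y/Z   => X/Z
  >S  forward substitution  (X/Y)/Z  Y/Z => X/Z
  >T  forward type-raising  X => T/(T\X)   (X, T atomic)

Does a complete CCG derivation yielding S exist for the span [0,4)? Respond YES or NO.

YES

[0,4] S   <
  [0,3] PP   <
    [0,2] PP\N   <B
      [0,1] "park" : NP\N
      [1,2] "clearly" : PP\NP
    [2,3] "found" : PP\(PP\N)
  [3,4] "read" : S\PP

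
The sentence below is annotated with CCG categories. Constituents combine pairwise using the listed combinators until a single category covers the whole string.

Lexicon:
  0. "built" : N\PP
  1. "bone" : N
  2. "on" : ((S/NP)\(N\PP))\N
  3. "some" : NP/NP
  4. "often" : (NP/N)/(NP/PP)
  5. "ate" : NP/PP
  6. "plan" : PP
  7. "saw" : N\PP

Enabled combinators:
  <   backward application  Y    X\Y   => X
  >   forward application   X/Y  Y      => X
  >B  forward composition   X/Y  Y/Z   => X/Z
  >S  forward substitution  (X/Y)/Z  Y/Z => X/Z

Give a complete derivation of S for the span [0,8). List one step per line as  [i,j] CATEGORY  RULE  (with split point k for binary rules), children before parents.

[0,1] N\PP  lex  "built"
[1,2] N  lex  "bone"
[2,3] ((S/NP)\(N\PP))\N  lex  "on"
[1,3] (S/NP)\(N\PP)  <  k=2
[0,3] S/NP  <  k=1
[3,4] NP/NP  lex  "some"
[4,5] (NP/N)/(NP/PP)  lex  "often"
[5,6] NP/PP  lex  "ate"
[4,6] NP/N  >  k=5
[3,6] NP/N  >B  k=4
[6,7] PP  lex  "plan"
[7,8] N\PP  lex  "saw"
[6,8] N  <  k=7
[3,8] NP  >  k=6
[0,8] S  >  k=3

[0,8] S   >
  [0,3] S/NP   <
    [0,1] "built" : N\PP
    [1,3] (S/NP)\(N\PP)   <
      [1,2] "bone" : N
      [2,3] "on" : ((S/NP)\(N\PP))\N
  [3,8] NP   >
    [3,6] NP/N   >B
      [3,4] "some" : NP/NP
      [4,6] NP/N   >
        [4,5] "often" : (NP/N)/(NP/PP)
        [5,6] "ate" : NP/PP
    [6,8] N   <
      [6,7] "plan" : PP
      [7,8] "saw" : N\PP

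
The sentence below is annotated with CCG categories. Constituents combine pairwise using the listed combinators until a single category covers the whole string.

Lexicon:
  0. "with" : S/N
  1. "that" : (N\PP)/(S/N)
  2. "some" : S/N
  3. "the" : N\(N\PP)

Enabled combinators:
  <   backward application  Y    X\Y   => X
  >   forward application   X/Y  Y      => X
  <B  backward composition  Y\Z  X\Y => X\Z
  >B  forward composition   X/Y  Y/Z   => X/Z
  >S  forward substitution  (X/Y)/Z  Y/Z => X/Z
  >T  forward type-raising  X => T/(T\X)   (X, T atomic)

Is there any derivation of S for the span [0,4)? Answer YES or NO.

YES

[0,4] S   >
  [0,1] "with" : S/N
  [1,4] N   <
    [1,3] N\PP   >
      [1,2] "that" : (N\PP)/(S/N)
      [2,3] "some" : S/N
    [3,4] "the" : N\(N\PP)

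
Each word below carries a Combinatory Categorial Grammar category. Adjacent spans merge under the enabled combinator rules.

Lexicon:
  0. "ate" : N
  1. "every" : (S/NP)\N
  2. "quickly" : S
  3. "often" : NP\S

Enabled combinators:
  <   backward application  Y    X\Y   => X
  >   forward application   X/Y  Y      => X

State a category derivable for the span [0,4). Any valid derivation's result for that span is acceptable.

S

[0,4] S   >
  [0,2] S/NP   <
    [0,1] "ate" : N
    [1,2] "every" : (S/NP)\N
  [2,4] NP   <
    [2,3] "quickly" : S
    [3,4] "often" : NP\S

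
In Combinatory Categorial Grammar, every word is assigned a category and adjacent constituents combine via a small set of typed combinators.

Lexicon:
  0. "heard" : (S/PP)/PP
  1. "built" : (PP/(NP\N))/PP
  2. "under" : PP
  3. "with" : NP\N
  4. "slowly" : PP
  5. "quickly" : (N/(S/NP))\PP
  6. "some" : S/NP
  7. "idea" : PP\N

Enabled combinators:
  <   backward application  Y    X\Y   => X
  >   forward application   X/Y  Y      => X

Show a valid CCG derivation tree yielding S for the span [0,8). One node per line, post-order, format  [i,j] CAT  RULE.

[0,1] (S/PP)/PP  lex  "heard"
[1,2] (PP/(NP\N))/PP  lex  "built"
[2,3] PP  lex  "under"
[1,3] PP/(NP\N)  >  k=2
[3,4] NP\N  lex  "with"
[1,4] PP  >  k=3
[0,4] S/PP  >  k=1
[4,5] PP  lex  "slowly"
[5,6] (N/(S/NP))\PP  lex  "quickly"
[4,6] N/(S/NP)  <  k=5
[6,7] S/NP  lex  "some"
[4,7] N  >  k=6
[7,8] PP\N  lex  "idea"
[4,8] PP  <  k=7
[0,8] S  >  k=4

[0,8] S   >
  [0,4] S/PP   >
    [0,1] "heard" : (S/PP)/PP
    [1,4] PP   >
      [1,3] PP/(NP\N)   >
        [1,2] "built" : (PP/(NP\N))/PP
        [2,3] "under" : PP
      [3,4] "with" : NP\N
  [4,8] PP   <
    [4,7] N   >
      [4,6] N/(S/NP)   <
        [4,5] "slowly" : PP
        [5,6] "quickly" : (N/(S/NP))\PP
      [6,7] "some" : S/NP
    [7,8] "idea" : PP\N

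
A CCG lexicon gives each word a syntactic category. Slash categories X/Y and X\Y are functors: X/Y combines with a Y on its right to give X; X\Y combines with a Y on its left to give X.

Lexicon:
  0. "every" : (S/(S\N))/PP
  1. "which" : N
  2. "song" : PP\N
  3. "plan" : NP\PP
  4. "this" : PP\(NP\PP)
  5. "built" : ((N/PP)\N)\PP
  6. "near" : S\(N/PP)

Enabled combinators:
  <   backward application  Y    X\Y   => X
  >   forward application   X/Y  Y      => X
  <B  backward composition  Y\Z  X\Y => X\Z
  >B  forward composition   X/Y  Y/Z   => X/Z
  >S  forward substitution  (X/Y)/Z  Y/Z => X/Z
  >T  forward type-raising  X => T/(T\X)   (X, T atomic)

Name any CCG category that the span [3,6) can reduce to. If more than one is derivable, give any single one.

[0,7] S   >
  [0,3] S/(S\N)   >
    [0,1] "every" : (S/(S\N))/PP
    [1,3] PP   <
      [1,2] "which" : N
      [2,3] "song" : PP\N
  [3,7] S\N   <B
    [3,6] (N/PP)\N   <
      [3,5] PP   <
        [3,4] "plan" : NP\PP
        [4,5] "this" : PP\(NP\PP)
      [5,6] "built" : ((N/PP)\N)\PP
    [6,7] "near" : S\(N/PP)

(N/PP)\N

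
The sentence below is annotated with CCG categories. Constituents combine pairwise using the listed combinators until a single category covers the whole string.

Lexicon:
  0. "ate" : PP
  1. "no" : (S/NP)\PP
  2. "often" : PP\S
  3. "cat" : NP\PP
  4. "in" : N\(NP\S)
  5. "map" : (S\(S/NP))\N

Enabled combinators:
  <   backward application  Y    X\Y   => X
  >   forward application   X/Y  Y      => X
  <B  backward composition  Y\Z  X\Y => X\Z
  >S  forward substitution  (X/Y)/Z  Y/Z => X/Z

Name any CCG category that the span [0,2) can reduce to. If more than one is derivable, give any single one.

S/NP

[0,6] S   <
  [0,2] S/NP   <
    [0,1] "ate" : PP
    [1,2] "no" : (S/NP)\PP
  [2,6] S\(S/NP)   <
    [2,5] N   <
      [2,4] NP\S   <B
        [2,3] "often" : PP\S
        [3,4] "cat" : NP\PP
      [4,5] "in" : N\(NP\S)
    [5,6] "map" : (S\(S/NP))\N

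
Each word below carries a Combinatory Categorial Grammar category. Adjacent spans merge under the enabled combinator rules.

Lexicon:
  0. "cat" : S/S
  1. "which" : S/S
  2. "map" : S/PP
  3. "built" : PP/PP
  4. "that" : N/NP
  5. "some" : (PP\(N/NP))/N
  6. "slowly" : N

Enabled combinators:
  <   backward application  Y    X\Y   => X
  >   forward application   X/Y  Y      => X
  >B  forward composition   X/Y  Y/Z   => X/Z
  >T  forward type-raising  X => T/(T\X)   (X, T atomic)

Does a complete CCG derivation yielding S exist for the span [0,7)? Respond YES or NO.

[0,7] S   >
  [0,4] S/PP   >B
    [0,2] S/S   >B
      [0,1] "cat" : S/S
      [1,2] "which" : S/S
    [2,4] S/PP   >B
      [2,3] "map" : S/PP
      [3,4] "built" : PP/PP
  [4,7] PP   <
    [4,5] "that" : N/NP
    [5,7] PP\(N/NP)   >
      [5,6] "some" : (PP\(N/NP))/N
      [6,7] "slowly" : N

YES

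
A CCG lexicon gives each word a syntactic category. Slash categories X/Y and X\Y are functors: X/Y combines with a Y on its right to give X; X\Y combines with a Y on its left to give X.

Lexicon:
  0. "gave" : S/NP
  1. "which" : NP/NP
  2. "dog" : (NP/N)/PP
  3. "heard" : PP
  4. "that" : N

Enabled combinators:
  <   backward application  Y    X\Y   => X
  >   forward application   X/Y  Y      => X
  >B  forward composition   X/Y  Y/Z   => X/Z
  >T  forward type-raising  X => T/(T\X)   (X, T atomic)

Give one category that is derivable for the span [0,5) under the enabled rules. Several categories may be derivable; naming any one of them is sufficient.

[0,5] S   >
  [0,2] S/NP   >B
    [0,1] "gave" : S/NP
    [1,2] "which" : NP/NP
  [2,5] NP   >
    [2,4] NP/N   >
      [2,3] "dog" : (NP/N)/PP
      [3,4] "heard" : PP
    [4,5] "that" : N

S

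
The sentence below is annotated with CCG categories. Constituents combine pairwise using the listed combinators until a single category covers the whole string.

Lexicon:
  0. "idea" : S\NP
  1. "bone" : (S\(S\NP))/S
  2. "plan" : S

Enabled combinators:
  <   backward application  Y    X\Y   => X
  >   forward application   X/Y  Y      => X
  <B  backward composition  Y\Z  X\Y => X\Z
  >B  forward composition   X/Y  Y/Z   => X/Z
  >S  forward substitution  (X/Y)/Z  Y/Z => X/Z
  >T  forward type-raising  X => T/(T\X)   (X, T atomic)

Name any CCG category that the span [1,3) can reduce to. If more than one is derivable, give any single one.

S\(S\NP)

[0,3] S   <
  [0,1] "idea" : S\NP
  [1,3] S\(S\NP)   >
    [1,2] "bone" : (S\(S\NP))/S
    [2,3] "plan" : S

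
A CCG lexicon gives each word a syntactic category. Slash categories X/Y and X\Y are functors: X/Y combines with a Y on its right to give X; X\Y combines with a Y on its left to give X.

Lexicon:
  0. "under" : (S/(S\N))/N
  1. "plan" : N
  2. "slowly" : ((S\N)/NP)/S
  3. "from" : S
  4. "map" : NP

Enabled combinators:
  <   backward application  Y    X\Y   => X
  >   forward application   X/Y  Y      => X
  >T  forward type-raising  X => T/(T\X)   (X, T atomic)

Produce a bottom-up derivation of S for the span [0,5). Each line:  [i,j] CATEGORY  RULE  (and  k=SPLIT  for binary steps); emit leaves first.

[0,5] S   >
  [0,2] S/(S\N)   >
    [0,1] "under" : (S/(S\N))/N
    [1,2] "plan" : N
  [2,5] S\N   >
    [2,4] (S\N)/NP   >
      [2,3] "slowly" : ((S\N)/NP)/S
      [3,4] "from" : S
    [4,5] "map" : NP

[0,1] (S/(S\N))/N  lex  "under"
[1,2] N  lex  "plan"
[0,2] S/(S\N)  >  k=1
[2,3] ((S\N)/NP)/S  lex  "slowly"
[3,4] S  lex  "from"
[2,4] (S\N)/NP  >  k=3
[4,5] NP  lex  "map"
[2,5] S\N  >  k=4
[0,5] S  >  k=2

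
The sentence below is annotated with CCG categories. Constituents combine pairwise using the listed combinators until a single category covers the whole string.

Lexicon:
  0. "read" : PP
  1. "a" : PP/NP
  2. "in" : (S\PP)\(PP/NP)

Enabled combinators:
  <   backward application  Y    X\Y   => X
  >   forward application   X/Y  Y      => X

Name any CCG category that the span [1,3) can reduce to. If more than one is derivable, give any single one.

S\PP

[0,3] S   <
  [0,1] "read" : PP
  [1,3] S\PP   <
    [1,2] "a" : PP/NP
    [2,3] "in" : (S\PP)\(PP/NP)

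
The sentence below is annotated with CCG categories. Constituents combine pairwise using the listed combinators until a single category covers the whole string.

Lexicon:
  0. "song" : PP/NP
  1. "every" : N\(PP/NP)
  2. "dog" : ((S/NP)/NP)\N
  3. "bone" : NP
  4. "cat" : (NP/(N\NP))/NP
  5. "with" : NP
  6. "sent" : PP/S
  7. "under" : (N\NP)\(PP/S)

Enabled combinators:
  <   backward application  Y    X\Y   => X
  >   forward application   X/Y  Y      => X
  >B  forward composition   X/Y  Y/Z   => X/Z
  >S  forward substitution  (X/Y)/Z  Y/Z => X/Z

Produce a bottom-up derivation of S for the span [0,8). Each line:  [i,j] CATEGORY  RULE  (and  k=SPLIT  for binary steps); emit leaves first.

[0,8] S   >
  [0,4] S/NP   >
    [0,3] (S/NP)/NP   <
      [0,2] N   <
        [0,1] "song" : PP/NP
        [1,2] "every" : N\(PP/NP)
      [2,3] "dog" : ((S/NP)/NP)\N
    [3,4] "bone" : NP
  [4,8] NP   >
    [4,6] NP/(N\NP)   >
      [4,5] "cat" : (NP/(N\NP))/NP
      [5,6] "with" : NP
    [6,8] N\NP   <
      [6,7] "sent" : PP/S
      [7,8] "under" : (N\NP)\(PP/S)

[0,1] PP/NP  lex  "song"
[1,2] N\(PP/NP)  lex  "every"
[0,2] N  <  k=1
[2,3] ((S/NP)/NP)\N  lex  "dog"
[0,3] (S/NP)/NP  <  k=2
[3,4] NP  lex  "bone"
[0,4] S/NP  >  k=3
[4,5] (NP/(N\NP))/NP  lex  "cat"
[5,6] NP  lex  "with"
[4,6] NP/(N\NP)  >  k=5
[6,7] PP/S  lex  "sent"
[7,8] (N\NP)\(PP/S)  lex  "under"
[6,8] N\NP  <  k=7
[4,8] NP  >  k=6
[0,8] S  >  k=4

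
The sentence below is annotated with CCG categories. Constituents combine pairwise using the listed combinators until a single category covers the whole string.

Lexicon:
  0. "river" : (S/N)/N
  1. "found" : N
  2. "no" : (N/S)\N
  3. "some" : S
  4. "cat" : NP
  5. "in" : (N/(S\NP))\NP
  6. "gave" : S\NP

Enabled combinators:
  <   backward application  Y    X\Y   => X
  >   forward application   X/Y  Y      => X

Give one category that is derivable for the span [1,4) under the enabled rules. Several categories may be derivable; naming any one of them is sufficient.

[0,7] S   >
  [0,4] S/N   >
    [0,1] "river" : (S/N)/N
    [1,4] N   >
      [1,3] N/S   <
        [1,2] "found" : N
        [2,3] "no" : (N/S)\N
      [3,4] "some" : S
  [4,7] N   >
    [4,6] N/(S\NP)   <
      [4,5] "cat" : NP
      [5,6] "in" : (N/(S\NP))\NP
    [6,7] "gave" : S\NP

N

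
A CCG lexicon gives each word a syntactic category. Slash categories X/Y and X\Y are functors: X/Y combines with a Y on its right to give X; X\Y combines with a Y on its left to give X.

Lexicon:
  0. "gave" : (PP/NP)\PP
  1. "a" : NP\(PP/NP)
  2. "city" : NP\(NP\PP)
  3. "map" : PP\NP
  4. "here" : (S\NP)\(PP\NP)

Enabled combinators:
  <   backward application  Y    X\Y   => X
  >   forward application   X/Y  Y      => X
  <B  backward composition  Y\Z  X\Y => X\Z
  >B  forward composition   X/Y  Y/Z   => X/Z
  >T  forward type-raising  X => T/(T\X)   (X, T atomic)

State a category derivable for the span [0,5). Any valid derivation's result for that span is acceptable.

S

[0,5] S   <
  [0,3] NP   <
    [0,2] NP\PP   <B
      [0,1] "gave" : (PP/NP)\PP
      [1,2] "a" : NP\(PP/NP)
    [2,3] "city" : NP\(NP\PP)
  [3,5] S\NP   <
    [3,4] "map" : PP\NP
    [4,5] "here" : (S\NP)\(PP\NP)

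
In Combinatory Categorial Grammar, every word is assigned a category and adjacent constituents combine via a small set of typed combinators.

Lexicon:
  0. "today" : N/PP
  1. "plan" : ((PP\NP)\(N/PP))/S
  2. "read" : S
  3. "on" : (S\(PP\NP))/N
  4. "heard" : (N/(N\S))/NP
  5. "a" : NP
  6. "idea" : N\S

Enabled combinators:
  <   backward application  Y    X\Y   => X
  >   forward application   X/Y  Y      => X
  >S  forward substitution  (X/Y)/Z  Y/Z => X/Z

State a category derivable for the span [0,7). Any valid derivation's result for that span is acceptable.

[0,7] S   <
  [0,3] PP\NP   <
    [0,1] "today" : N/PP
    [1,3] (PP\NP)\(N/PP)   >
      [1,2] "plan" : ((PP\NP)\(N/PP))/S
      [2,3] "read" : S
  [3,7] S\(PP\NP)   >
    [3,4] "on" : (S\(PP\NP))/N
    [4,7] N   >
      [4,6] N/(N\S)   >
        [4,5] "heard" : (N/(N\S))/NP
        [5,6] "a" : NP
      [6,7] "idea" : N\S

S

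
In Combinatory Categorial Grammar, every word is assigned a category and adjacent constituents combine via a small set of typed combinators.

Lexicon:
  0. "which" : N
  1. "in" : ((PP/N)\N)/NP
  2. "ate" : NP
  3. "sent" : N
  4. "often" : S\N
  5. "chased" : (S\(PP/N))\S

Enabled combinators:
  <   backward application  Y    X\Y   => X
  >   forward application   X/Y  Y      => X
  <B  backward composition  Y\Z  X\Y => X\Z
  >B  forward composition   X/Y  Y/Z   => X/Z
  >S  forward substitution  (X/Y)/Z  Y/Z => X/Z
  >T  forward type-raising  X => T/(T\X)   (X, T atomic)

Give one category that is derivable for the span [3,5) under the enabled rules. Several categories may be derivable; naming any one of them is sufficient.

S

[0,6] S   <
  [0,3] PP/N   <
    [0,1] "which" : N
    [1,3] (PP/N)\N   >
      [1,2] "in" : ((PP/N)\N)/NP
      [2,3] "ate" : NP
  [3,6] S\(PP/N)   <
    [3,5] S   <
      [3,4] "sent" : N
      [4,5] "often" : S\N
    [5,6] "chased" : (S\(PP/N))\S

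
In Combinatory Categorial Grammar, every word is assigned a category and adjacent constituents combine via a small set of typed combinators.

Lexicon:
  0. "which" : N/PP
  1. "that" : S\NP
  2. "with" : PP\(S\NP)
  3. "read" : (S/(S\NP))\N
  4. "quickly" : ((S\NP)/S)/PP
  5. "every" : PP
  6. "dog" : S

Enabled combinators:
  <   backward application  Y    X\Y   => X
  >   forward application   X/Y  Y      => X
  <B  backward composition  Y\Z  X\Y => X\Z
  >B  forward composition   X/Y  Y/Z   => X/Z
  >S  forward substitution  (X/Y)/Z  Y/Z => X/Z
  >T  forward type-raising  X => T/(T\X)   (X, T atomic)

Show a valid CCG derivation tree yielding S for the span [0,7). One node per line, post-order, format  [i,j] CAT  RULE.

[0,7] S   >
  [0,4] S/(S\NP)   <
    [0,3] N   >
      [0,1] "which" : N/PP
      [1,3] PP   <
        [1,2] "that" : S\NP
        [2,3] "with" : PP\(S\NP)
    [3,4] "read" : (S/(S\NP))\N
  [4,7] S\NP   >
    [4,6] (S\NP)/S   >
      [4,5] "quickly" : ((S\NP)/S)/PP
      [5,6] "every" : PP
    [6,7] "dog" : S

[0,1] N/PP  lex  "which"
[1,2] S\NP  lex  "that"
[2,3] PP\(S\NP)  lex  "with"
[1,3] PP  <  k=2
[0,3] N  >  k=1
[3,4] (S/(S\NP))\N  lex  "read"
[0,4] S/(S\NP)  <  k=3
[4,5] ((S\NP)/S)/PP  lex  "quickly"
[5,6] PP  lex  "every"
[4,6] (S\NP)/S  >  k=5
[6,7] S  lex  "dog"
[4,7] S\NP  >  k=6
[0,7] S  >  k=4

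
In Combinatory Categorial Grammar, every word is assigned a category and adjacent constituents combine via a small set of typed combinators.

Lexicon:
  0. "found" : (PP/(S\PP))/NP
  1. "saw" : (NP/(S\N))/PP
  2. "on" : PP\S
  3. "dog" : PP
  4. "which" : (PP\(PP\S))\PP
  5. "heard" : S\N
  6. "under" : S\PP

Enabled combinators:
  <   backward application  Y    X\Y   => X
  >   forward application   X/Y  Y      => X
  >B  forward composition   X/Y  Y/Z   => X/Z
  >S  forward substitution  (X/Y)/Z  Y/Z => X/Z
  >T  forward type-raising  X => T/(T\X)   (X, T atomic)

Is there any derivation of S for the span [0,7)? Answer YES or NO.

NO

(PP/(S\PP))/NP (NP/(S\N))/PP PP\S PP (PP\(PP\S))\PP S\N S\PP
CKY chart[0,7] = {N/(N\PP), NP/(NP\PP), PP, PP/(PP\PP), S/(S\PP)}; S ∉ chart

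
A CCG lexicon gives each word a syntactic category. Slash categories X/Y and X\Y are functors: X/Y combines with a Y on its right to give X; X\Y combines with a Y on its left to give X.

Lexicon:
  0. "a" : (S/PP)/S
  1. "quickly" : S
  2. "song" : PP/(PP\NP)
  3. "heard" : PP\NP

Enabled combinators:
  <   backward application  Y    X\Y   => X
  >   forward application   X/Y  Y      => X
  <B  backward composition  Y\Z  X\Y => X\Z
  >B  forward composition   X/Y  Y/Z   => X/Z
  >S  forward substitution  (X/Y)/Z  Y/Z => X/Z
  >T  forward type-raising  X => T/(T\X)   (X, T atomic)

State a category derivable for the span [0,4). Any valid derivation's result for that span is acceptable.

S

[0,4] S   >
  [0,2] S/PP   >
    [0,1] "a" : (S/PP)/S
    [1,2] "quickly" : S
  [2,4] PP   >
    [2,3] "song" : PP/(PP\NP)
    [3,4] "heard" : PP\NP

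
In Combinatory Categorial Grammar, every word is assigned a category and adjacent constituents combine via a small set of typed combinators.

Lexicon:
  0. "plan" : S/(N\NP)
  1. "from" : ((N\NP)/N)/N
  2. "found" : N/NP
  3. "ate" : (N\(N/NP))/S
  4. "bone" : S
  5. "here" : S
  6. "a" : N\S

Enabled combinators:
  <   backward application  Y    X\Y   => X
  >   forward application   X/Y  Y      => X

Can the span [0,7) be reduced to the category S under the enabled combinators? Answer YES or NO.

YES

[0,7] S   >
  [0,1] "plan" : S/(N\NP)
  [1,7] N\NP   >
    [1,5] (N\NP)/N   >
      [1,2] "from" : ((N\NP)/N)/N
      [2,5] N   <
        [2,3] "found" : N/NP
        [3,5] N\(N/NP)   >
          [3,4] "ate" : (N\(N/NP))/S
          [4,5] "bone" : S
    [5,7] N   <
      [5,6] "here" : S
      [6,7] "a" : N\S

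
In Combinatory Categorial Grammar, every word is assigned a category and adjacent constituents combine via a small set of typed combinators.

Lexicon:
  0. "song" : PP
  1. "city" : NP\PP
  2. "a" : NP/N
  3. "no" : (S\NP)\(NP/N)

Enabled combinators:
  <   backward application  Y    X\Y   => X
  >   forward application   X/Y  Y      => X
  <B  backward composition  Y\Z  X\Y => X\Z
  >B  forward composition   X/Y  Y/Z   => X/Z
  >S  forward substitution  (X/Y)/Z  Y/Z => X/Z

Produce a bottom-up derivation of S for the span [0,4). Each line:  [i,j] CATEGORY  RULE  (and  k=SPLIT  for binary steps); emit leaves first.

[0,4] S   <
  [0,1] "song" : PP
  [1,4] S\PP   <B
    [1,2] "city" : NP\PP
    [2,4] S\NP   <
      [2,3] "a" : NP/N
      [3,4] "no" : (S\NP)\(NP/N)

[0,1] PP  lex  "song"
[1,2] NP\PP  lex  "city"
[2,3] NP/N  lex  "a"
[3,4] (S\NP)\(NP/N)  lex  "no"
[2,4] S\NP  <  k=3
[1,4] S\PP  <B  k=2
[0,4] S  <  k=1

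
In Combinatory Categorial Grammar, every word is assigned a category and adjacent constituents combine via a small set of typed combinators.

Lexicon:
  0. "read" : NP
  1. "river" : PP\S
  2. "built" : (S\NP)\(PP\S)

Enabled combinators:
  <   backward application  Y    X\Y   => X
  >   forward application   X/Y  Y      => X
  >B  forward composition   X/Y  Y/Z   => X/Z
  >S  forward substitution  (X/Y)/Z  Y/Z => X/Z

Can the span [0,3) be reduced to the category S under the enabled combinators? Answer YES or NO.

[0,3] S   <
  [0,1] "read" : NP
  [1,3] S\NP   <
    [1,2] "river" : PP\S
    [2,3] "built" : (S\NP)\(PP\S)

YES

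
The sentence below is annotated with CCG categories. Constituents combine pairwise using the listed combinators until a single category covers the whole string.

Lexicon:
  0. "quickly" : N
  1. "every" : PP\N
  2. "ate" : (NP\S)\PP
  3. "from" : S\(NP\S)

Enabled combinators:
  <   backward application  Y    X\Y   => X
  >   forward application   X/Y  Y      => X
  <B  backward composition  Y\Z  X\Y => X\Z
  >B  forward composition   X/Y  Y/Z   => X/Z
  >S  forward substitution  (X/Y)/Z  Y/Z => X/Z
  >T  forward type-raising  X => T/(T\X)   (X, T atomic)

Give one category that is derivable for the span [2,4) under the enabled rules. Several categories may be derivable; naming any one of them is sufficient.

S\PP

[0,4] S   <
  [0,2] PP   <
    [0,1] "quickly" : N
    [1,2] "every" : PP\N
  [2,4] S\PP   <B
    [2,3] "ate" : (NP\S)\PP
    [3,4] "from" : S\(NP\S)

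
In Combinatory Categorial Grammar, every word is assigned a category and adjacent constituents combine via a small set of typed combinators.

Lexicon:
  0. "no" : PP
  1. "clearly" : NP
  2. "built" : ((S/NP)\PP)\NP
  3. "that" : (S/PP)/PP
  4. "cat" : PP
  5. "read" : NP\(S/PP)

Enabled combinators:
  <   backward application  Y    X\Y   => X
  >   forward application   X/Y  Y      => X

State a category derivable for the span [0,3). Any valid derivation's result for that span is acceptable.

[0,6] S   >
  [0,3] S/NP   <
    [0,1] "no" : PP
    [1,3] (S/NP)\PP   <
      [1,2] "clearly" : NP
      [2,3] "built" : ((S/NP)\PP)\NP
  [3,6] NP   <
    [3,5] S/PP   >
      [3,4] "that" : (S/PP)/PP
      [4,5] "cat" : PP
    [5,6] "read" : NP\(S/PP)

S/NP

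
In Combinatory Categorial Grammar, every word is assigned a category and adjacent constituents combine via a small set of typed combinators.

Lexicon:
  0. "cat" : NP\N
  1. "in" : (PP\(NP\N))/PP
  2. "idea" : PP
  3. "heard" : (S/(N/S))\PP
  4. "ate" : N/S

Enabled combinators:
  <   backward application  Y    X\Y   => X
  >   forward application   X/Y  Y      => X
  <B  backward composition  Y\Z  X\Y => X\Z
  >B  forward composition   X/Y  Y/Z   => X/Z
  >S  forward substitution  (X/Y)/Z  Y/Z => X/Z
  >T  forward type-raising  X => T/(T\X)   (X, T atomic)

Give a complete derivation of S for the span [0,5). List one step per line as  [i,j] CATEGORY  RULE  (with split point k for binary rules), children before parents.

[0,1] NP\N  lex  "cat"
[1,2] (PP\(NP\N))/PP  lex  "in"
[2,3] PP  lex  "idea"
[1,3] PP\(NP\N)  >  k=2
[0,3] PP  <  k=1
[3,4] (S/(N/S))\PP  lex  "heard"
[0,4] S/(N/S)  <  k=3
[4,5] N/S  lex  "ate"
[0,5] S  >  k=4

[0,5] S   >
  [0,4] S/(N/S)   <
    [0,3] PP   <
      [0,1] "cat" : NP\N
      [1,3] PP\(NP\N)   >
        [1,2] "in" : (PP\(NP\N))/PP
        [2,3] "idea" : PP
    [3,4] "heard" : (S/(N/S))\PP
  [4,5] "ate" : N/S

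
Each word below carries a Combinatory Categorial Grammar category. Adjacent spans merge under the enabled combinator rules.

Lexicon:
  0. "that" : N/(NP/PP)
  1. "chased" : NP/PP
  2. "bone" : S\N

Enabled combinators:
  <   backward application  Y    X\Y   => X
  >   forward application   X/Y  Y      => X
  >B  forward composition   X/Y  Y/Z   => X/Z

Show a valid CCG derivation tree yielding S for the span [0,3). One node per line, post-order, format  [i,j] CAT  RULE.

[0,1] N/(NP/PP)  lex  "that"
[1,2] NP/PP  lex  "chased"
[0,2] N  >  k=1
[2,3] S\N  lex  "bone"
[0,3] S  <  k=2

[0,3] S   <
  [0,2] N   >
    [0,1] "that" : N/(NP/PP)
    [1,2] "chased" : NP/PP
  [2,3] "bone" : S\N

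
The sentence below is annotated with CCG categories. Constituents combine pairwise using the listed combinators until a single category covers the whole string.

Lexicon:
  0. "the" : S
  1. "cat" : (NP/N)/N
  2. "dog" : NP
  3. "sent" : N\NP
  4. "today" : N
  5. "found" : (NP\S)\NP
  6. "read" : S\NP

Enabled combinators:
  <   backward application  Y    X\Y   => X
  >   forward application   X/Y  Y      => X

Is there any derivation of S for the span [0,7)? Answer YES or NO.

YES

[0,7] S   <
  [0,6] NP   <
    [0,1] "the" : S
    [1,6] NP\S   <
      [1,5] NP   >
        [1,4] NP/N   >
          [1,2] "cat" : (NP/N)/N
          [2,4] N   <
            [2,3] "dog" : NP
            [3,4] "sent" : N\NP
        [4,5] "today" : N
      [5,6] "found" : (NP\S)\NP
  [6,7] "read" : S\NP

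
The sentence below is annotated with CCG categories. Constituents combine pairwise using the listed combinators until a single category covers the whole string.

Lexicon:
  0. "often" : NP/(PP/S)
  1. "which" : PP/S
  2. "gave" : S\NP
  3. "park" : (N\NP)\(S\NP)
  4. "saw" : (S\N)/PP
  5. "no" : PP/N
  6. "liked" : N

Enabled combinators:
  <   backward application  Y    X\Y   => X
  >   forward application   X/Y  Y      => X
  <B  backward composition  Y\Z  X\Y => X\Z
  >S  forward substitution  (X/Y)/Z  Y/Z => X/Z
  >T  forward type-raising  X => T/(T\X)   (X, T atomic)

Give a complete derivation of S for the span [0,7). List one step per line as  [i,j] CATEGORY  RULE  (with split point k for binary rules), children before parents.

[0,1] NP/(PP/S)  lex  "often"
[1,2] PP/S  lex  "which"
[0,2] NP  >  k=1
[2,3] S\NP  lex  "gave"
[3,4] (N\NP)\(S\NP)  lex  "park"
[2,4] N\NP  <  k=3
[4,5] (S\N)/PP  lex  "saw"
[5,6] PP/N  lex  "no"
[6,7] N  lex  "liked"
[5,7] PP  >  k=6
[4,7] S\N  >  k=5
[2,7] S\NP  <B  k=4
[0,7] S  <  k=2

[0,7] S   <
  [0,2] NP   >
    [0,1] "often" : NP/(PP/S)
    [1,2] "which" : PP/S
  [2,7] S\NP   <B
    [2,4] N\NP   <
      [2,3] "gave" : S\NP
      [3,4] "park" : (N\NP)\(S\NP)
    [4,7] S\N   >
      [4,5] "saw" : (S\N)/PP
      [5,7] PP   >
        [5,6] "no" : PP/N
        [6,7] "liked" : N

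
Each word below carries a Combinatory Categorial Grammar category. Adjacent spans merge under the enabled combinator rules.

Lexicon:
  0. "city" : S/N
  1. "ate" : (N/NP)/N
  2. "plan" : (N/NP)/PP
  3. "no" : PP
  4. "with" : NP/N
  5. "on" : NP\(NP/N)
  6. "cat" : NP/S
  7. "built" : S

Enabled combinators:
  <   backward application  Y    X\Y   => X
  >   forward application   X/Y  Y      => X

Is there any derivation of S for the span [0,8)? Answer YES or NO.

YES

[0,8] S   >
  [0,1] "city" : S/N
  [1,8] N   >
    [1,6] N/NP   >
      [1,2] "ate" : (N/NP)/N
      [2,6] N   >
        [2,4] N/NP   >
          [2,3] "plan" : (N/NP)/PP
          [3,4] "no" : PP
        [4,6] NP   <
          [4,5] "with" : NP/N
          [5,6] "on" : NP\(NP/N)
    [6,8] NP   >
      [6,7] "cat" : NP/S
      [7,8] "built" : S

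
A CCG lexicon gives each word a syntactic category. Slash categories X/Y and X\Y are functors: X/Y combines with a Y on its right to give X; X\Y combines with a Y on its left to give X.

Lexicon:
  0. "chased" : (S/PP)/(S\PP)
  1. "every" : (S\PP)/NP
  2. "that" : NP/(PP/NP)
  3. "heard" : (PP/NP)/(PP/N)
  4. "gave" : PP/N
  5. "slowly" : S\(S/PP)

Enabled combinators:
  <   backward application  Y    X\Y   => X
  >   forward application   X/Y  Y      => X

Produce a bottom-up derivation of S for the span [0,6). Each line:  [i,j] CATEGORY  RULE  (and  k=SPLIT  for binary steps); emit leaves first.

[0,6] S   <
  [0,5] S/PP   >
    [0,1] "chased" : (S/PP)/(S\PP)
    [1,5] S\PP   >
      [1,2] "every" : (S\PP)/NP
      [2,5] NP   >
        [2,3] "that" : NP/(PP/NP)
        [3,5] PP/NP   >
          [3,4] "heard" : (PP/NP)/(PP/N)
          [4,5] "gave" : PP/N
  [5,6] "slowly" : S\(S/PP)

[0,1] (S/PP)/(S\PP)  lex  "chased"
[1,2] (S\PP)/NP  lex  "every"
[2,3] NP/(PP/NP)  lex  "that"
[3,4] (PP/NP)/(PP/N)  lex  "heard"
[4,5] PP/N  lex  "gave"
[3,5] PP/NP  >  k=4
[2,5] NP  >  k=3
[1,5] S\PP  >  k=2
[0,5] S/PP  >  k=1
[5,6] S\(S/PP)  lex  "slowly"
[0,6] S  <  k=5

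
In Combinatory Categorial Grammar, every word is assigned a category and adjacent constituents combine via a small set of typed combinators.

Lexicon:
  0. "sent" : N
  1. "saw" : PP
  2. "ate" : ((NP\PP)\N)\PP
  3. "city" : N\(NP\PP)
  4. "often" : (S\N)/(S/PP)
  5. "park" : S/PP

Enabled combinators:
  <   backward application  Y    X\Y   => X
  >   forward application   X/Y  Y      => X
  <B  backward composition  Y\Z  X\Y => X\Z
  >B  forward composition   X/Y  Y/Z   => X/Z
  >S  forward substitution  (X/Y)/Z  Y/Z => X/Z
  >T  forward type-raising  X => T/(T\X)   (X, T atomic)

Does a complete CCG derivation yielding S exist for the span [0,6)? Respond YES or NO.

[0,6] S   <
  [0,1] "sent" : N
  [1,6] S\N   <B
    [1,4] N\N   <B
      [1,3] (NP\PP)\N   <
        [1,2] "saw" : PP
        [2,3] "ate" : ((NP\PP)\N)\PP
      [3,4] "city" : N\(NP\PP)
    [4,6] S\N   >
      [4,5] "often" : (S\N)/(S/PP)
      [5,6] "park" : S/PP

YES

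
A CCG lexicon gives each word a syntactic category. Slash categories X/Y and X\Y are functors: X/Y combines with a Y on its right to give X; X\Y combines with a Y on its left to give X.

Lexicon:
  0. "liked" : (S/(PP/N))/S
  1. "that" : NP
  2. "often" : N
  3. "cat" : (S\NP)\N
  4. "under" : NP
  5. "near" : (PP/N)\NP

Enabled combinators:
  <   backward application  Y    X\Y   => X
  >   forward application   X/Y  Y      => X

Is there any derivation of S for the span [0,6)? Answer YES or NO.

YES

[0,6] S   >
  [0,4] S/(PP/N)   >
    [0,1] "liked" : (S/(PP/N))/S
    [1,4] S   <
      [1,2] "that" : NP
      [2,4] S\NP   <
        [2,3] "often" : N
        [3,4] "cat" : (S\NP)\N
  [4,6] PP/N   <
    [4,5] "under" : NP
    [5,6] "near" : (PP/N)\NP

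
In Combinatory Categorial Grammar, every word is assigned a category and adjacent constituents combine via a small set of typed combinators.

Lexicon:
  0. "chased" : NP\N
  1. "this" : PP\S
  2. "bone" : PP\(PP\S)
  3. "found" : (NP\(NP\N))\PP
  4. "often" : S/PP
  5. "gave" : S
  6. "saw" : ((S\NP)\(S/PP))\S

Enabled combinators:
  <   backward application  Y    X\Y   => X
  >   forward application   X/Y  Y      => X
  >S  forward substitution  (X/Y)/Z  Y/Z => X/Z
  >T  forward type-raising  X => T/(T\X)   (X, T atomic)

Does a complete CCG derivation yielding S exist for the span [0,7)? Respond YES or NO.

[0,7] S   <
  [0,4] NP   <
    [0,1] "chased" : NP\N
    [1,4] NP\(NP\N)   <
      [1,3] PP   <
        [1,2] "this" : PP\S
        [2,3] "bone" : PP\(PP\S)
      [3,4] "found" : (NP\(NP\N))\PP
  [4,7] S\NP   <
    [4,5] "often" : S/PP
    [5,7] (S\NP)\(S/PP)   <
      [5,6] "gave" : S
      [6,7] "saw" : ((S\NP)\(S/PP))\S

YES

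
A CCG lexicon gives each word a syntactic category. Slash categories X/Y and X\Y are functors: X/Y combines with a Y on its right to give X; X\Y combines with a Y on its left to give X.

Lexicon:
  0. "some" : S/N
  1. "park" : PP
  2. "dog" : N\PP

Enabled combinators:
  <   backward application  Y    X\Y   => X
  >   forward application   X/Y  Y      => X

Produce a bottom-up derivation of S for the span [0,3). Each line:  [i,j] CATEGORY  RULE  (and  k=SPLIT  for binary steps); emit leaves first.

[0,3] S   >
  [0,1] "some" : S/N
  [1,3] N   <
    [1,2] "park" : PP
    [2,3] "dog" : N\PP

[0,1] S/N  lex  "some"
[1,2] PP  lex  "park"
[2,3] N\PP  lex  "dog"
[1,3] N  <  k=2
[0,3] S  >  k=1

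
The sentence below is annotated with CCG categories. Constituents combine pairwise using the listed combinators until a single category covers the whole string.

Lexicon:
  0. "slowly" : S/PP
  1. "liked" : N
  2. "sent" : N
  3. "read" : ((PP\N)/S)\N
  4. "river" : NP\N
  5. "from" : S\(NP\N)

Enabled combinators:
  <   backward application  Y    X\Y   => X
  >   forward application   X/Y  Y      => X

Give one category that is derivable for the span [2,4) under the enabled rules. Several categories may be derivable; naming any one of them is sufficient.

[0,6] S   >
  [0,1] "slowly" : S/PP
  [1,6] PP   <
    [1,2] "liked" : N
    [2,6] PP\N   >
      [2,4] (PP\N)/S   <
        [2,3] "sent" : N
        [3,4] "read" : ((PP\N)/S)\N
      [4,6] S   <
        [4,5] "river" : NP\N
        [5,6] "from" : S\(NP\N)

(PP\N)/S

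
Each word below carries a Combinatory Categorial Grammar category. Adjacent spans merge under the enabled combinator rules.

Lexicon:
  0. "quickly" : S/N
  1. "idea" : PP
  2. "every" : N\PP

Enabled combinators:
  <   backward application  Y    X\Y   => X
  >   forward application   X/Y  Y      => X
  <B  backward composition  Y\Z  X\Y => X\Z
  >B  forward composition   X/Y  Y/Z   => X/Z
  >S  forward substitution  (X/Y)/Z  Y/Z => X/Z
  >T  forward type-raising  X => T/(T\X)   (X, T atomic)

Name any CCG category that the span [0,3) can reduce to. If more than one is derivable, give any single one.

S

[0,3] S   >
  [0,1] "quickly" : S/N
  [1,3] N   <
    [1,2] "idea" : PP
    [2,3] "every" : N\PP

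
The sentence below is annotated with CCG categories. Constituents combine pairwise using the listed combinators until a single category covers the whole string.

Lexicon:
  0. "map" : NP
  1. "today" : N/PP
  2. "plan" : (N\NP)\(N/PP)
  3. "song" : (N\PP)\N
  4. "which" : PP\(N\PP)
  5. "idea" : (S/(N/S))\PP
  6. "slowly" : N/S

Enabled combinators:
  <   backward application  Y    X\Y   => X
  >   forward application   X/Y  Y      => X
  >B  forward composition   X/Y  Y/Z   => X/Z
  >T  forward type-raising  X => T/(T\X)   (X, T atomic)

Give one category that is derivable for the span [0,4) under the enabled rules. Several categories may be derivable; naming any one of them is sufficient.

N\PP

[0,7] S   >
  [0,6] S/(N/S)   <
    [0,5] PP   <
      [0,4] N\PP   <
        [0,3] N   >
          [0,1] N/(N\NP)   >T
            [0,1] "map" : NP
          [1,3] N\NP   <
            [1,2] "today" : N/PP
            [2,3] "plan" : (N\NP)\(N/PP)
        [3,4] "song" : (N\PP)\N
      [4,5] "which" : PP\(N\PP)
    [5,6] "idea" : (S/(N/S))\PP
  [6,7] "slowly" : N/S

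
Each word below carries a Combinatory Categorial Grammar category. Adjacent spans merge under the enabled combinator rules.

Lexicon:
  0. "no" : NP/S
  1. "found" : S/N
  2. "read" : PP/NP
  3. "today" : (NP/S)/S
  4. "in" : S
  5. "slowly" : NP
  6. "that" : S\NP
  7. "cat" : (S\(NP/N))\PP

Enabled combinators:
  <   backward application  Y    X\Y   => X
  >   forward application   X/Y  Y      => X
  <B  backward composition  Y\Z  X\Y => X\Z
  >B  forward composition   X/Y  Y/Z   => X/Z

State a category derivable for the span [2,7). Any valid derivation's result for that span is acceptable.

PP

[0,8] S   <
  [0,2] NP/N   >B
    [0,1] "no" : NP/S
    [1,2] "found" : S/N
  [2,8] S\(NP/N)   <
    [2,7] PP   >
      [2,5] PP/S   >B
        [2,3] "read" : PP/NP
        [3,5] NP/S   >
          [3,4] "today" : (NP/S)/S
          [4,5] "in" : S
      [5,7] S   <
        [5,6] "slowly" : NP
        [6,7] "that" : S\NP
    [7,8] "cat" : (S\(NP/N))\PP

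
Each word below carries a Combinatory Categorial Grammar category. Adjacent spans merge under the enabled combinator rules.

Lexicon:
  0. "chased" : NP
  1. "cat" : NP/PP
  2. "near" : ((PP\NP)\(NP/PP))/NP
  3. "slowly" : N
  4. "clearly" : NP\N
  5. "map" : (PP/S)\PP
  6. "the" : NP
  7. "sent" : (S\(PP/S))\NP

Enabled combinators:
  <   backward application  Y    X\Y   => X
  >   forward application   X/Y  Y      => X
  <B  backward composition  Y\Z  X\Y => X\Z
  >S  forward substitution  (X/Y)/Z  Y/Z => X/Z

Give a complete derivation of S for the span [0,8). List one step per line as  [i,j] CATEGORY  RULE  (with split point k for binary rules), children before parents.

[0,8] S   <
  [0,5] PP   <
    [0,1] "chased" : NP
    [1,5] PP\NP   <
      [1,2] "cat" : NP/PP
      [2,5] (PP\NP)\(NP/PP)   >
        [2,3] "near" : ((PP\NP)\(NP/PP))/NP
        [3,5] NP   <
          [3,4] "slowly" : N
          [4,5] "clearly" : NP\N
  [5,8] S\PP   <B
    [5,6] "map" : (PP/S)\PP
    [6,8] S\(PP/S)   <
      [6,7] "the" : NP
      [7,8] "sent" : (S\(PP/S))\NP

[0,1] NP  lex  "chased"
[1,2] NP/PP  lex  "cat"
[2,3] ((PP\NP)\(NP/PP))/NP  lex  "near"
[3,4] N  lex  "slowly"
[4,5] NP\N  lex  "clearly"
[3,5] NP  <  k=4
[2,5] (PP\NP)\(NP/PP)  >  k=3
[1,5] PP\NP  <  k=2
[0,5] PP  <  k=1
[5,6] (PP/S)\PP  lex  "map"
[6,7] NP  lex  "the"
[7,8] (S\(PP/S))\NP  lex  "sent"
[6,8] S\(PP/S)  <  k=7
[5,8] S\PP  <B  k=6
[0,8] S  <  k=5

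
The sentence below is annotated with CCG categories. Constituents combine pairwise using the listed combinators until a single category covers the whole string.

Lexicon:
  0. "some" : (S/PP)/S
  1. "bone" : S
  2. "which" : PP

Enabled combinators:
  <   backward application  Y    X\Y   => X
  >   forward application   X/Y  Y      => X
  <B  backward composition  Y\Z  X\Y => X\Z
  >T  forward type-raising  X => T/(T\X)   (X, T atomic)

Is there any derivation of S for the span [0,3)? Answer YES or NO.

[0,3] S   >
  [0,2] S/PP   >
    [0,1] "some" : (S/PP)/S
    [1,2] "bone" : S
  [2,3] "which" : PP

YES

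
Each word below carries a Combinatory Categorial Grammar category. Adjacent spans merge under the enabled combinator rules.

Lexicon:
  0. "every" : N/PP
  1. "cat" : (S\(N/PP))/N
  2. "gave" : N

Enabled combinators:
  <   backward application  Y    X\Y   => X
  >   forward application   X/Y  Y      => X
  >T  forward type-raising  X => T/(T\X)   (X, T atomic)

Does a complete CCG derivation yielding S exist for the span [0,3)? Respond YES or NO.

YES

[0,3] S   <
  [0,1] "every" : N/PP
  [1,3] S\(N/PP)   >
    [1,2] "cat" : (S\(N/PP))/N
    [2,3] "gave" : N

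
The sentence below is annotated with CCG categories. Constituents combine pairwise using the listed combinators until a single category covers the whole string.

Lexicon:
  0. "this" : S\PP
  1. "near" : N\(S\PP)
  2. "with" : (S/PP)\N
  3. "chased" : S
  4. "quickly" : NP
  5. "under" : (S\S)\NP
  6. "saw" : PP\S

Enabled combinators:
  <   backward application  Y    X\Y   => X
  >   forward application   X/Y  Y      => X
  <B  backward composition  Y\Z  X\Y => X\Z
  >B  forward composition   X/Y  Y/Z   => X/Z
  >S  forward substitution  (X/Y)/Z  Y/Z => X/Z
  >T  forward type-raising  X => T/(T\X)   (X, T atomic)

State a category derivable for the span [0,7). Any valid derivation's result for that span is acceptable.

[0,7] S   >
  [0,3] S/PP   <
    [0,2] N   <
      [0,1] "this" : S\PP
      [1,2] "near" : N\(S\PP)
    [2,3] "with" : (S/PP)\N
  [3,7] PP   <
    [3,4] "chased" : S
    [4,7] PP\S   <B
      [4,6] S\S   <
        [4,5] "quickly" : NP
        [5,6] "under" : (S\S)\NP
      [6,7] "saw" : PP\S

S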